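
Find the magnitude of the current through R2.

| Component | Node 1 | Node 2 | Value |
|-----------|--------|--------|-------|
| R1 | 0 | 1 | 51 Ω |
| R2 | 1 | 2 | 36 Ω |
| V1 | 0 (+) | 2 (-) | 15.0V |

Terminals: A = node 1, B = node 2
Nodal analysis, taking node 2 as the 0 V reference.
Source V1 fixes V_0 = 15 V.
KCL at each unknown node (sum of currents leaving = 0; resistances in Ω):
  Node 1: (V_1 - 15)/51 + (V_1 - 0)/36 = 0
Collecting terms: 0.04739 × V_1 = 0.2941  =>  V_1 = 6.207 V
I_R2 = (V_1 - V_2)/R2 = (6.207 - 0)/36 = 0.1724 A
|I_R2| = 0.1724 A

Final answer: |I_R2| = 0.1724 A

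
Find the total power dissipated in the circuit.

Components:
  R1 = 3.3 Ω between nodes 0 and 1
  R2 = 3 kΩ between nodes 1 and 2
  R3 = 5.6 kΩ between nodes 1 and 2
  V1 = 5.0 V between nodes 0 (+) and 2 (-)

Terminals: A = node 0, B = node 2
Nodal analysis, taking node 2 as the 0 V reference.
Source V1 fixes V_0 = 5 V.
KCL at each unknown node (sum of currents leaving = 0; resistances in Ω):
  Node 1: (V_1 - 5)/3.3 + (V_1 - 0)/3000 + (V_1 - 0)/5600 = 0
Collecting terms: 0.3035 × V_1 = 1.515  =>  V_1 = 4.992 V
Power in each resistor, P = (ΔV)²/R:
  P_R1 = (5 - 4.992)²/3.3 = 0.00002155 W
  P_R2 = (4.992 - 0)²/3000 = 0.008305 W
  P_R3 = (4.992 - 0)²/5600 = 0.004449 W
P_total = P_R1 + P_R2 + P_R3 = 0.01278 W

Final answer: 0.01278 W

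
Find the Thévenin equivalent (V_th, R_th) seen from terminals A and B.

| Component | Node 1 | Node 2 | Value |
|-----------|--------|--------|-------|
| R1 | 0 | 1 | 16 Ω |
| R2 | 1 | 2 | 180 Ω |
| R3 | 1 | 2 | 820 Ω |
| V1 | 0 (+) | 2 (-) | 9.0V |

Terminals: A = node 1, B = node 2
Step 1 — V_th is the open-circuit voltage V_A - V_B (nothing connected across the terminals).
Nodal analysis, taking node 2 as the 0 V reference.
Source V1 fixes V_0 = 9 V.
KCL at each unknown node (sum of currents leaving = 0; resistances in Ω):
  Node 1: (V_1 - 9)/16 + (V_1 - 0)/180 + (V_1 - 0)/820 = 0
Collecting terms: 0.06928 × V_1 = 0.5625  =>  V_1 = 8.12 V
V_th = V_1 - V_2 = 8.12 - 0 = 8.12 V
Step 2 — R_th: zero the source — replace V1 by a short circuit (node 2 merges into node 0) — and find the resistance seen between A (node 1) and B (node 0).
Reduce the network between node 1 (A) and node 0 (B) by series/parallel combination:
  Rp1 = R1 ‖ R2 ‖ R3 (parallel, all between nodes 0 and 1) = 1/(1/16 + 1/180 + 1/820) = 14.44 Ω
R_th = 14.44 Ω

Final answer: V_th = 8.12 V, R_th = 14.44 Ω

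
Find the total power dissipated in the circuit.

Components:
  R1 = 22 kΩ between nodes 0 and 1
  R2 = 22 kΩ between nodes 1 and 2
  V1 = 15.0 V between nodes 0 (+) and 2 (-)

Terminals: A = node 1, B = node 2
Nodal analysis, taking node 2 as the 0 V reference.
Source V1 fixes V_0 = 15 V.
KCL at each unknown node (sum of currents leaving = 0; resistances in Ω):
  Node 1: (V_1 - 15)/22000 + (V_1 - 0)/22000 = 0
Collecting terms: 0.00009091 × V_1 = 0.0006818  =>  V_1 = 7.5 V
Power in each resistor, P = (ΔV)²/R:
  P_R1 = (15 - 7.5)²/22000 = 0.002557 W
  P_R2 = (7.5 - 0)²/22000 = 0.002557 W
P_total = P_R1 + P_R2 = 0.005114 W

Final answer: 0.005114 W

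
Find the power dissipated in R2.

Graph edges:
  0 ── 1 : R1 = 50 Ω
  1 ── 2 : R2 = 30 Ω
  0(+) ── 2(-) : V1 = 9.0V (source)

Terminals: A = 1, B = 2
Nodal analysis, taking node 2 as the 0 V reference.
Source V1 fixes V_0 = 9 V.
KCL at each unknown node (sum of currents leaving = 0; resistances in Ω):
  Node 1: (V_1 - 9)/50 + (V_1 - 0)/30 = 0
Collecting terms: 0.05333 × V_1 = 0.18  =>  V_1 = 3.375 V
I_R2 = (V_1 - V_2)/R2 = (3.375 - 0)/30 = 0.1125 A
P_R2 = I_R2² × R2 = (0.1125)² × 30 = 0.3797 W

Final answer: 0.3797 W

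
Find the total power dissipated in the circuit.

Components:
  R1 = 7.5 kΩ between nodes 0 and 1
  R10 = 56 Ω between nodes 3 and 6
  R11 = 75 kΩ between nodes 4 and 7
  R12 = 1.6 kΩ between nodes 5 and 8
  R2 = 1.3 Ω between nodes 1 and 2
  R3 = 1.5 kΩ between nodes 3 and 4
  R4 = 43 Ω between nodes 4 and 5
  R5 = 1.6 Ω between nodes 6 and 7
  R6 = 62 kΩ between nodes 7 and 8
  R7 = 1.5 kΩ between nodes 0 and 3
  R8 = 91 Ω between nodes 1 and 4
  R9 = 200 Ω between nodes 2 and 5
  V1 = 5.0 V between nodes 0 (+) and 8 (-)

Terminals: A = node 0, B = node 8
Nodal analysis, taking node 8 as the 0 V reference.
Source V1 fixes V_0 = 5 V.
KCL at each unknown node (sum of currents leaving = 0; resistances in Ω):
  Node 1: (V_1 - 5)/7500 + (V_1 - V_2)/1.3 + (V_1 - V_4)/91 = 0
  Node 2: (V_2 - V_1)/1.3 + (V_2 - V_5)/200 = 0
  Node 3: (V_3 - V_4)/1500 + (V_3 - 5)/1500 + (V_3 - V_6)/56 = 0
  Node 4: (V_4 - V_3)/1500 + (V_4 - V_5)/43 + (V_4 - V_1)/91 + (V_4 - V_7)/75000 = 0
  Node 5: (V_5 - V_4)/43 + (V_5 - V_2)/200 + (V_5 - 0)/1600 = 0
  Node 6: (V_6 - V_7)/1.6 + (V_6 - V_3)/56 = 0
  Node 7: (V_7 - V_6)/1.6 + (V_7 - 0)/62000 + (V_7 - V_4)/75000 = 0
Collecting terms (coefficients in siemens):
  0.7804·V_1 - 0.7692·V_2 - 0.01099·V_4 = 0.0006667
  0.7742·V_2 - 0.7692·V_1 - 0.005·V_5 = 0
  0.01919·V_3 - 0.0006667·V_4 - 0.01786·V_6 = 0.003333
  0.03492·V_4 - 0.01099·V_1 - 0.0006667·V_3 - 0.02326·V_5 - 0.00001333·V_7 = 0
  0.02888·V_5 - 0.005·V_2 - 0.02326·V_4 = 0
  0.6429·V_6 - 0.01786·V_3 - 0.625·V_7 = 0
  0.625·V_7 - 0.00001333·V_4 - 0.625·V_6 = 0
Solving these 7 simultaneous equations (Gaussian elimination) gives:
  V_1 = 2.154 V, V_2 = 2.154 V, V_3 = 3.516 V, V_4 = 2.144 V
  V_5 = 2.099 V, V_6 = 3.512 V, V_7 = 3.512 V
Power in each resistor, P = (ΔV)²/R:
  P_R1 = (5 - 2.154)²/7500 = 0.00108 W
  P_R2 = (2.154 - 2.154)²/1.3 = 0.00000009566 W
  P_R3 = (3.516 - 2.144)²/1500 = 0.001254 W
  P_R4 = (2.144 - 2.099)²/43 = 0.00004659 W
  P_R5 = (3.512 - 3.512)²/1.6 = 0.000000008969 W
  P_R6 = (3.512 - 0)²/62000 = 0.0001989 W
  P_R7 = (5 - 3.516)²/1500 = 0.001468 W
  P_R8 = (2.154 - 2.144)²/91 = 0.000001065 W
  P_R9 = (2.154 - 2.099)²/200 = 0.00001472 W
  P_R10 = (3.516 - 3.512)²/56 = 0.0000003139 W
  P_R11 = (2.144 - 3.512)²/75000 = 0.00002493 W
  P_R12 = (2.099 - 0)²/1600 = 0.002755 W
P_total = P_R1 + P_R2 + P_R3 + P_R4 + P_R5 + P_R6 + P_R7 + P_R8 + P_R9 + P_R10 + P_R11 + P_R12 = 0.006844 W

Final answer: 0.006844 W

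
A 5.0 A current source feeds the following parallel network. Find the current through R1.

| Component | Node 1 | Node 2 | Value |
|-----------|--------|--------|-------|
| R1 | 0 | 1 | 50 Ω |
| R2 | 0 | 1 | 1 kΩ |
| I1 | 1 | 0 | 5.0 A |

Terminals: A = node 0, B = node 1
All resistors sit directly between nodes 0 and 1, so they are in parallel and share one voltage V; the full source current 5 A splits among them.
1/R_par = 1/50 + 1/1000 = 0.021 S  =>  R_par = 47.62 Ω
V = I × R_par = 5 × 47.62 = 238.1 V
I_R1 = V/R1 = 238.1/50 = 4.762 A

Final answer: 4.762 A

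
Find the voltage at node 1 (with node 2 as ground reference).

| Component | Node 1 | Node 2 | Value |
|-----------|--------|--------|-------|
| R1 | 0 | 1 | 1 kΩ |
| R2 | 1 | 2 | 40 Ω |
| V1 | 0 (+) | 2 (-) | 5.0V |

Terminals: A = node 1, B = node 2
Nodal analysis, taking node 2 as the 0 V reference.
Source V1 fixes V_0 = 5 V.
KCL at each unknown node (sum of currents leaving = 0; resistances in Ω):
  Node 1: (V_1 - 5)/1000 + (V_1 - 0)/40 = 0
Collecting terms: 0.026 × V_1 = 0.005  =>  V_1 = 0.1923 V
The requested potential is V_1 = 0.1923 V.

Final answer: V_1 = 0.1923 V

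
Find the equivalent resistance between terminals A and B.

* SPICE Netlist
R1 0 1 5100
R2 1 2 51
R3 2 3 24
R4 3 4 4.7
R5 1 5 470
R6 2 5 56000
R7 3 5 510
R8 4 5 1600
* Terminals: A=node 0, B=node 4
The network is not a plain series/parallel combination. Inject a 1 A test current into terminal A (node 0) and return it from terminal B (node 4); then R_eq = V_A / (1 A).
Nodal analysis, taking node 4 as the 0 V reference.
Current source I_test pushes 1 A into node 0 and draws it out of node 4.
KCL at each unknown node (sum of currents leaving = 0; resistances in Ω):
  Node 0: (V_0 - V_1)/5100 - 1 = 0
  Node 1: (V_1 - V_0)/5100 + (V_1 - V_2)/51 + (V_1 - V_5)/470 = 0
  Node 2: (V_2 - V_1)/51 + (V_2 - V_3)/24 + (V_2 - V_5)/56000 = 0
  Node 3: (V_3 - V_2)/24 + (V_3 - 0)/4.7 + (V_3 - V_5)/510 = 0
  Node 5: (V_5 - V_1)/470 + (V_5 - V_2)/56000 + (V_5 - V_3)/510 + (V_5 - 0)/1600 = 0
Collecting terms (coefficients in siemens):
  0.0001961·V_0 - 0.0001961·V_1 = 1
  0.02193·V_1 - 0.0001961·V_0 - 0.01961·V_2 - 0.002128·V_5 = 0
  0.06129·V_2 - 0.01961·V_1 - 0.04167·V_3 - 0.00001786·V_5 = 0
  0.2564·V_3 - 0.04167·V_2 - 0.001961·V_5 = 0
  0.004731·V_5 - 0.002128·V_1 - 0.00001786·V_2 - 0.001961·V_3 = 0
Solving these 5 simultaneous equations (Gaussian elimination) gives:
  V_0 = 5173 V, V_1 = 73.47 V, V_2 = 26.64 V, V_3 = 4.597 V
  V_5 = 35.04 V
R_eq = V_0 / 1 A = 5173 Ω = 5.173 kΩ

Final answer: 5.173 kΩ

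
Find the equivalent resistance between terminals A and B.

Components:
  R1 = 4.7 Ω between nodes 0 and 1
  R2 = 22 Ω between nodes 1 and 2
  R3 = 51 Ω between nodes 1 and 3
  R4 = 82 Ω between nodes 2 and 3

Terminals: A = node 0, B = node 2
Reduce the network between node 0 (A) and node 2 (B) by series/parallel combination:
  Rs1 = R3 + R4 (series, joined only at node 3) = 51 + 82 = 133 Ω
  Rp1 = R2 ‖ Rs1 (parallel, both between nodes 1 and 2) = 1/(1/22 + 1/133) = 18.88 Ω
  Rs2 = R1 + Rp1 (series, joined only at node 1) = 4.7 + 18.88 = 23.58 Ω
R_eq = 23.58 Ω

Final answer: 23.58 Ω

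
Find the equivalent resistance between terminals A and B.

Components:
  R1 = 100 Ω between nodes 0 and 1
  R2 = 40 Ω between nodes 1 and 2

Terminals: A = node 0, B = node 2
Reduce the network between node 0 (A) and node 2 (B) by series/parallel combination:
  Rs1 = R1 + R2 (series, joined only at node 1) = 100 + 40 = 140 Ω
R_eq = 140 Ω

Final answer: 140 Ω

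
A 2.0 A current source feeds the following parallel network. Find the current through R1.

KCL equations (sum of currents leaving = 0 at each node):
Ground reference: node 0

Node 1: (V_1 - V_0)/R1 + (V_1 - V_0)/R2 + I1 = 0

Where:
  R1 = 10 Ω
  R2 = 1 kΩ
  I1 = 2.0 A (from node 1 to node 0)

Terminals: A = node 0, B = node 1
All resistors sit directly between nodes 0 and 1, so they are in parallel and share one voltage V; the full source current 2 A splits among them.
1/R_par = 1/10 + 1/1000 = 0.101 S  =>  R_par = 9.901 Ω
V = I × R_par = 2 × 9.901 = 19.8 V
I_R1 = V/R1 = 19.8/10 = 1.98 A

Final answer: 1.98 A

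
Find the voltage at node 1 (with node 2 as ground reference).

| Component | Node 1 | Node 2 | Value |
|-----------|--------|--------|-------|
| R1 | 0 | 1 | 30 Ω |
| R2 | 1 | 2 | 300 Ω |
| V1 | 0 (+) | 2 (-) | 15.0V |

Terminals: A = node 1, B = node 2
Nodal analysis, taking node 2 as the 0 V reference.
Source V1 fixes V_0 = 15 V.
KCL at each unknown node (sum of currents leaving = 0; resistances in Ω):
  Node 1: (V_1 - 15)/30 + (V_1 - 0)/300 = 0
Collecting terms: 0.03667 × V_1 = 0.5  =>  V_1 = 13.64 V
The requested potential is V_1 = 13.64 V.

Final answer: V_1 = 13.64 V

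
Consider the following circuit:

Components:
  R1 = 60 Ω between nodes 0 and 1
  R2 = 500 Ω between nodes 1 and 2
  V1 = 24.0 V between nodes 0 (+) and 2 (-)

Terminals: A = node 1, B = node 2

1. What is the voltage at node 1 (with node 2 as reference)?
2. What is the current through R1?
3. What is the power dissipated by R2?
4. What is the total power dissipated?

Nodal analysis, taking node 2 as the 0 V reference.
Source V1 fixes V_0 = 24 V.
KCL at each unknown node (sum of currents leaving = 0; resistances in Ω):
  Node 1: (V_1 - 24)/60 + (V_1 - 0)/500 = 0
Collecting terms: 0.01867 × V_1 = 0.4  =>  V_1 = 21.43 V
Part 1:
  Read off the nodal solution: V_1 = 21.43 V
Part 2:
  I_R1 = (V_0 - V_1)/R1 = (24 - 21.43)/60 = 0.04286 A
  Magnitude: I_R1 = 0.04286 A
Part 3:
  I_R2 = (V_1 - V_2)/R2 = (21.43 - 0)/500 = 0.04286 A
  P_R2 = I_R2² × R2 = (0.04286)² × 500 = 0.9184 W
Part 4:
  Power in each resistor, P = (ΔV)²/R:
    P_R1 = (24 - 21.43)²/60 = 0.1102 W
    P_R2 = (21.43 - 0)²/500 = 0.9184 W
  P_total = P_R1 + P_R2 = 1.029 W

Final answers:
1. V_1 = 21.43 V
2. I_R1 = 0.04286 A
3. P_R2 = 0.9184 W
4. P_total = 1.029 W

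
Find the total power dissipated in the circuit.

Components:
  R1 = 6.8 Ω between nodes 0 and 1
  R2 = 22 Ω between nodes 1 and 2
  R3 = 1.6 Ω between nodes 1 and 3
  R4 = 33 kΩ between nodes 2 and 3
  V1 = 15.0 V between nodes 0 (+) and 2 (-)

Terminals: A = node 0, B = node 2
Nodal analysis, taking node 2 as the 0 V reference.
Source V1 fixes V_0 = 15 V.
KCL at each unknown node (sum of currents leaving = 0; resistances in Ω):
  Node 1: (V_1 - 15)/6.8 + (V_1 - 0)/22 + (V_1 - V_3)/1.6 = 0
  Node 3: (V_3 - V_1)/1.6 + (V_3 - 0)/33000 = 0
Collecting terms (coefficients in siemens):
  0.8175·V_1 - 0.625·V_3 = 2.206
  0.625·V_3 - 0.625·V_1 = 0
Determinant D = (0.8175)(0.625) - (-0.625)(-0.625) = 0.1203
V_1 = [(2.206)(0.625) - (-0.625)(0)]/D = 11.46 V
V_3 = [(0.8175)(0) - (2.206)(-0.625)]/D = 11.46 V
Power in each resistor, P = (ΔV)²/R:
  P_R1 = (15 - 11.46)²/6.8 = 1.846 W
  P_R2 = (11.46 - 0)²/22 = 5.966 W
  P_R3 = (11.46 - 11.46)²/1.6 = 0.0000001928 W
  P_R4 = (0 - 11.46)²/33000 = 0.003977 W
P_total = P_R1 + P_R2 + P_R3 + P_R4 = 7.816 W

Final answer: 7.816 W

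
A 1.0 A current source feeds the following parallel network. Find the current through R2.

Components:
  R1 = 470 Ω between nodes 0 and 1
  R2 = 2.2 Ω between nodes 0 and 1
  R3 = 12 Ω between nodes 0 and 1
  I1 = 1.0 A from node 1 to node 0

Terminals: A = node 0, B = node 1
All resistors sit directly between nodes 0 and 1, so they are in parallel and share one voltage V; the full source current 1 A splits among them.
1/R_par = 1/470 + 1/2.2 + 1/12 = 0.54 S  =>  R_par = 1.852 Ω
V = I × R_par = 1 × 1.852 = 1.852 V
I_R2 = V/R2 = 1.852/2.2 = 0.8417 A

Final answer: 0.8417 A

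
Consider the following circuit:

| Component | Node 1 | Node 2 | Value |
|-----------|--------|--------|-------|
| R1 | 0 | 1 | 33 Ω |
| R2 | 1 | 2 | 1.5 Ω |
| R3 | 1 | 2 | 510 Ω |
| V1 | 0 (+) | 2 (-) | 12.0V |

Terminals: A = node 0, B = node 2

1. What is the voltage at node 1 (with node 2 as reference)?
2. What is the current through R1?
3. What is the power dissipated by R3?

Nodal analysis, taking node 2 as the 0 V reference.
Source V1 fixes V_0 = 12 V.
KCL at each unknown node (sum of currents leaving = 0; resistances in Ω):
  Node 1: (V_1 - 12)/33 + (V_1 - 0)/1.5 + (V_1 - 0)/510 = 0
Collecting terms: 0.6989 × V_1 = 0.3636  =>  V_1 = 0.5203 V
Part 1:
  Read off the nodal solution: V_1 = 0.5203 V
Part 2:
  I_R1 = (V_0 - V_1)/R1 = (12 - 0.5203)/33 = 0.3479 A
  Magnitude: I_R1 = 0.3479 A
Part 3:
  I_R3 = (V_1 - V_2)/R3 = (0.5203 - 0)/510 = 0.00102 A
  P_R3 = I_R3² × R3 = (0.00102)² × 510 = 0.0005308 W

Final answers:
1. V_1 = 0.5203 V
2. I_R1 = 0.3479 A
3. P_R3 = 0.0005308 W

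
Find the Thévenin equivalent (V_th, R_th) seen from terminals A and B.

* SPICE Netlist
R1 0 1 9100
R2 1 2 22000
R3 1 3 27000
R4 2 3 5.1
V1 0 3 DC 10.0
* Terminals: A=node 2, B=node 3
Step 1 — V_th is the open-circuit voltage V_A - V_B (nothing connected across the terminals).
Nodal analysis, taking node 3 as the 0 V reference.
Source V1 fixes V_0 = 10 V.
KCL at each unknown node (sum of currents leaving = 0; resistances in Ω):
  Node 1: (V_1 - 10)/9100 + (V_1 - V_2)/22000 + (V_1 - 0)/27000 = 0
  Node 2: (V_2 - V_1)/22000 + (V_2 - 0)/5.1 = 0
Collecting terms (coefficients in siemens):
  0.0001924·V_1 - 0.00004545·V_2 = 0.001099
  0.1961·V_2 - 0.00004545·V_1 = 0
Determinant D = (0.0001924)(0.1961) - (-0.00004545)(-0.00004545) = 0.00003773
V_1 = [(0.001099)(0.1961) - (-0.00004545)(0)]/D = 5.712 V
V_2 = [(0.0001924)(0) - (0.001099)(-0.00004545)]/D = 0.001324 V
V_th = V_2 - V_3 = 0.001324 - 0 = 0.001324 V
Step 2 — R_th: zero the source — replace V1 by a short circuit (node 3 merges into node 0) — and find the resistance seen between A (node 2) and B (node 0).
Reduce the network between node 2 (A) and node 0 (B) by series/parallel combination:
  Rp1 = R1 ‖ R3 (parallel, both between nodes 0 and 1) = 1/(1/9100 + 1/27000) = 6806 Ω
  Rs1 = R2 + Rp1 (series, joined only at node 1) = 22000 + 6806 = 28810 Ω
  Rp2 = R4 ‖ Rs1 (parallel, both between nodes 0 and 2) = 1/(1/5.1 + 1/28810) = 5.099 Ω
R_th = 5.099 Ω

Final answer: V_th = 0.001324 V, R_th = 5.099 Ω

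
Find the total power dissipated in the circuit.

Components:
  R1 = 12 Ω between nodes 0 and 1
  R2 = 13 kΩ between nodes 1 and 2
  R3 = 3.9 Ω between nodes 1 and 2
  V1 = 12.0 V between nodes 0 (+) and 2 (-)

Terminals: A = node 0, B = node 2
Nodal analysis, taking node 2 as the 0 V reference.
Source V1 fixes V_0 = 12 V.
KCL at each unknown node (sum of currents leaving = 0; resistances in Ω):
  Node 1: (V_1 - 12)/12 + (V_1 - 0)/13000 + (V_1 - 0)/3.9 = 0
Collecting terms: 0.3398 × V_1 = 1  =>  V_1 = 2.943 V
Power in each resistor, P = (ΔV)²/R:
  P_R1 = (12 - 2.943)²/12 = 6.836 W
  P_R2 = (2.943 - 0)²/13000 = 0.0006661 W
  P_R3 = (2.943 - 0)²/3.9 = 2.22 W
P_total = P_R1 + P_R2 + P_R3 = 9.057 W

Final answer: 9.057 W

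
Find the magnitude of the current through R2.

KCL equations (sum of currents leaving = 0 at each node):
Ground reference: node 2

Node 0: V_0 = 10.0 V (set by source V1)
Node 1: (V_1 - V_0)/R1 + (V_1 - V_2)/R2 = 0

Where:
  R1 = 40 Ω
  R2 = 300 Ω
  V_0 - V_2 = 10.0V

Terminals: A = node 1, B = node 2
Nodal analysis, taking node 2 as the 0 V reference.
Source V1 fixes V_0 = 10 V.
KCL at each unknown node (sum of currents leaving = 0; resistances in Ω):
  Node 1: (V_1 - 10)/40 + (V_1 - 0)/300 = 0
Collecting terms: 0.02833 × V_1 = 0.25  =>  V_1 = 8.824 V
I_R2 = (V_1 - V_2)/R2 = (8.824 - 0)/300 = 0.02941 A
|I_R2| = 0.02941 A

Final answer: |I_R2| = 0.02941 A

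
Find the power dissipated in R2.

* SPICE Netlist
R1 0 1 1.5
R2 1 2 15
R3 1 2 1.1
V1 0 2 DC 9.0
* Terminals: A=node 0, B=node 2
Nodal analysis, taking node 2 as the 0 V reference.
Source V1 fixes V_0 = 9 V.
KCL at each unknown node (sum of currents leaving = 0; resistances in Ω):
  Node 1: (V_1 - 9)/1.5 + (V_1 - 0)/15 + (V_1 - 0)/1.1 = 0
Collecting terms: 1.642 × V_1 = 6  =>  V_1 = 3.653 V
I_R2 = (V_1 - V_2)/R2 = (3.653 - 0)/15 = 0.2435 A
P_R2 = I_R2² × R2 = (0.2435)² × 15 = 0.8897 W

Final answer: 0.8897 W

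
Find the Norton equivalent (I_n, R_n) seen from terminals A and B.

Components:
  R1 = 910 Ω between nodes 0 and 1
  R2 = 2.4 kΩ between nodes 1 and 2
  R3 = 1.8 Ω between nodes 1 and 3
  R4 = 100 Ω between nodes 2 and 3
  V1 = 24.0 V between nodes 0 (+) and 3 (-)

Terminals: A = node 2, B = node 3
Find the Thévenin equivalent first; then I_n = V_th/R_th and R_n = R_th.
Step 1 — V_th is the open-circuit voltage V_A - V_B (nothing connected across the terminals).
Nodal analysis, taking node 3 as the 0 V reference.
Source V1 fixes V_0 = 24 V.
KCL at each unknown node (sum of currents leaving = 0; resistances in Ω):
  Node 1: (V_1 - 24)/910 + (V_1 - V_2)/2400 + (V_1 - 0)/1.8 = 0
  Node 2: (V_2 - V_1)/2400 + (V_2 - 0)/100 = 0
Collecting terms (coefficients in siemens):
  0.5571·V_1 - 0.0004167·V_2 = 0.02637
  0.01042·V_2 - 0.0004167·V_1 = 0
Determinant D = (0.5571)(0.01042) - (-0.0004167)(-0.0004167) = 0.005803
V_1 = [(0.02637)(0.01042) - (-0.0004167)(0)]/D = 0.04734 V
V_2 = [(0.5571)(0) - (0.02637)(-0.0004167)]/D = 0.001894 V
V_th = V_2 - V_3 = 0.001894 - 0 = 0.001894 V
Step 2 — R_th: zero the source — replace V1 by a short circuit (node 3 merges into node 0) — and find the resistance seen between A (node 2) and B (node 0).
Reduce the network between node 2 (A) and node 0 (B) by series/parallel combination:
  Rp1 = R1 ‖ R3 (parallel, both between nodes 0 and 1) = 1/(1/910 + 1/1.8) = 1.796 Ω
  Rs1 = R2 + Rp1 (series, joined only at node 1) = 2400 + 1.796 = 2402 Ω
  Rp2 = R4 ‖ Rs1 (parallel, both between nodes 0 and 2) = 1/(1/100 + 1/2402) = 96 Ω
R_th = 96 Ω
I_n = V_th/R_th = 0.001894/96 = 0.00001973 A, and R_n = R_th = 96 Ω

Final answer: I_n = 1.973e-05 A, R_n = 96 Ω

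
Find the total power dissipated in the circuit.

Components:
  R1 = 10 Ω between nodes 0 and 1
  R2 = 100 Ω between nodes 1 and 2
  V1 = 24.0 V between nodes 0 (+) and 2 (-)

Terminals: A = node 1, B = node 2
Nodal analysis, taking node 2 as the 0 V reference.
Source V1 fixes V_0 = 24 V.
KCL at each unknown node (sum of currents leaving = 0; resistances in Ω):
  Node 1: (V_1 - 24)/10 + (V_1 - 0)/100 = 0
Collecting terms: 0.11 × V_1 = 2.4  =>  V_1 = 21.82 V
Power in each resistor, P = (ΔV)²/R:
  P_R1 = (24 - 21.82)²/10 = 0.476 W
  P_R2 = (21.82 - 0)²/100 = 4.76 W
P_total = P_R1 + P_R2 = 5.236 W

Final answer: 5.236 W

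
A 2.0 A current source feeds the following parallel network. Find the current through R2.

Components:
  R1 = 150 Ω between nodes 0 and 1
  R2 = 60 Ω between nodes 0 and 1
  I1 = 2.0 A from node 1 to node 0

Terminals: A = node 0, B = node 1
All resistors sit directly between nodes 0 and 1, so they are in parallel and share one voltage V; the full source current 2 A splits among them.
1/R_par = 1/150 + 1/60 = 0.02333 S  =>  R_par = 42.86 Ω
V = I × R_par = 2 × 42.86 = 85.71 V
I_R2 = V/R2 = 85.71/60 = 1.429 A

Final answer: 1.429 A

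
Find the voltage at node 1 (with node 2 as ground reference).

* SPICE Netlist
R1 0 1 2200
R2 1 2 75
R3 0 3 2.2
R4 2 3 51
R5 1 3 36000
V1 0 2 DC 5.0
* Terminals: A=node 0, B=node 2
Nodal analysis, taking node 2 as the 0 V reference.
Source V1 fixes V_0 = 5 V.
KCL at each unknown node (sum of currents leaving = 0; resistances in Ω):
  Node 1: (V_1 - 5)/2200 + (V_1 - 0)/75 + (V_1 - V_3)/36000 = 0
  Node 3: (V_3 - 5)/2.2 + (V_3 - 0)/51 + (V_3 - V_1)/36000 = 0
Collecting terms (coefficients in siemens):
  0.01382·V_1 - 0.00002778·V_3 = 0.002273
  0.4742·V_3 - 0.00002778·V_1 = 2.273
Determinant D = (0.01382)(0.4742) - (-0.00002778)(-0.00002778) = 0.006551
V_1 = [(0.002273)(0.4742) - (-0.00002778)(2.273)]/D = 0.1741 V
V_3 = [(0.01382)(2.273) - (0.002273)(-0.00002778)]/D = 4.793 V
The requested potential is V_1 = 0.1741 V.

Final answer: V_1 = 0.1741 V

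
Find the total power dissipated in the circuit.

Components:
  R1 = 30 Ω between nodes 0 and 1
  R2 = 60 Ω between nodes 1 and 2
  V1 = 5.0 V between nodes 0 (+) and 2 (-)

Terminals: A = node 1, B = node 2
Nodal analysis, taking node 2 as the 0 V reference.
Source V1 fixes V_0 = 5 V.
KCL at each unknown node (sum of currents leaving = 0; resistances in Ω):
  Node 1: (V_1 - 5)/30 + (V_1 - 0)/60 = 0
Collecting terms: 0.05 × V_1 = 0.1667  =>  V_1 = 3.333 V
Power in each resistor, P = (ΔV)²/R:
  P_R1 = (5 - 3.333)²/30 = 0.09259 W
  P_R2 = (3.333 - 0)²/60 = 0.1852 W
P_total = P_R1 + P_R2 = 0.2778 W

Final answer: 0.2778 W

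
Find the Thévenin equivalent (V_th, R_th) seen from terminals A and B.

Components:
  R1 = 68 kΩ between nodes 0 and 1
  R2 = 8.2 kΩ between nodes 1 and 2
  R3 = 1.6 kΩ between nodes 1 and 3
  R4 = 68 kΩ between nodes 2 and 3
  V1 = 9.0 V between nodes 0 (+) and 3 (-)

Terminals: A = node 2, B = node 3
Step 1 — V_th is the open-circuit voltage V_A - V_B (nothing connected across the terminals).
Nodal analysis, taking node 3 as the 0 V reference.
Source V1 fixes V_0 = 9 V.
KCL at each unknown node (sum of currents leaving = 0; resistances in Ω):
  Node 1: (V_1 - 9)/68000 + (V_1 - V_2)/8200 + (V_1 - 0)/1600 = 0
  Node 2: (V_2 - V_1)/8200 + (V_2 - 0)/68000 = 0
Collecting terms (coefficients in siemens):
  0.0007617·V_1 - 0.000122·V_2 = 0.0001324
  0.0001367·V_2 - 0.000122·V_1 = 0
Determinant D = (0.0007617)(0.0001367) - (-0.000122)(-0.000122) = 0.00000008921
V_1 = [(0.0001324)(0.0001367) - (-0.000122)(0)]/D = 0.2027 V
V_2 = [(0.0007617)(0) - (0.0001324)(-0.000122)]/D = 0.1809 V
V_th = V_2 - V_3 = 0.1809 - 0 = 0.1809 V
Step 2 — R_th: zero the source — replace V1 by a short circuit (node 3 merges into node 0) — and find the resistance seen between A (node 2) and B (node 0).
Reduce the network between node 2 (A) and node 0 (B) by series/parallel combination:
  Rp1 = R1 ‖ R3 (parallel, both between nodes 0 and 1) = 1/(1/68000 + 1/1600) = 1563 Ω
  Rs1 = R2 + Rp1 (series, joined only at node 1) = 8200 + 1563 = 9763 Ω
  Rp2 = R4 ‖ Rs1 (parallel, both between nodes 0 and 2) = 1/(1/68000 + 1/9763) = 8537 Ω
R_th = 8.537 kΩ

Final answer: V_th = 0.1809 V, R_th = 8.537 kΩ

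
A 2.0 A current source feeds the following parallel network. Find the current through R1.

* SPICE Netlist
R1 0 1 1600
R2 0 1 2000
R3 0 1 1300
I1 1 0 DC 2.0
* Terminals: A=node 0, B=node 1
All resistors sit directly between nodes 0 and 1, so they are in parallel and share one voltage V; the full source current 2 A splits among them.
1/R_par = 1/1600 + 1/2000 + 1/1300 = 0.001894 S  =>  R_par = 527.9 Ω
V = I × R_par = 2 × 527.9 = 1056 V
I_R1 = V/R1 = 1056/1600 = 0.6599 A

Final answer: 0.6599 A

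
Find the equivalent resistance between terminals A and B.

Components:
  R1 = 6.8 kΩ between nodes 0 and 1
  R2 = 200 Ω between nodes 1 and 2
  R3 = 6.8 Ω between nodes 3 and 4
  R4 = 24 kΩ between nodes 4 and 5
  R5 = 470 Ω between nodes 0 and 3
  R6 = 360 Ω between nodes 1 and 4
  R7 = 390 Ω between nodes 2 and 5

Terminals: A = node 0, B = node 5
The network is not a plain series/parallel combination. Inject a 1 A test current into terminal A (node 0) and return it from terminal B (node 5); then R_eq = V_A / (1 A).
Nodal analysis, taking node 5 as the 0 V reference.
Current source I_test pushes 1 A into node 0 and draws it out of node 5.
KCL at each unknown node (sum of currents leaving = 0; resistances in Ω):
  Node 0: (V_0 - V_1)/6800 + (V_0 - V_3)/470 - 1 = 0
  Node 1: (V_1 - V_0)/6800 + (V_1 - V_2)/200 + (V_1 - V_4)/360 = 0
  Node 2: (V_2 - V_1)/200 + (V_2 - 0)/390 = 0
  Node 3: (V_3 - V_0)/470 + (V_3 - V_4)/6.8 = 0
  Node 4: (V_4 - V_1)/360 + (V_4 - V_3)/6.8 + (V_4 - 0)/24000 = 0
Collecting terms (coefficients in siemens):
  0.002275·V_0 - 0.0001471·V_1 - 0.002128·V_3 = 1
  0.007925·V_1 - 0.0001471·V_0 - 0.005·V_2 - 0.002778·V_4 = 0
  0.007564·V_2 - 0.005·V_1 = 0
  0.1492·V_3 - 0.002128·V_0 - 0.1471·V_4 = 0
  0.1499·V_4 - 0.002778·V_1 - 0.1471·V_3 = 0
Solving these 5 simultaneous equations (Gaussian elimination) gives:
  V_0 = 1302 V, V_1 = 568.5 V, V_2 = 375.8 V, V_3 = 882.5 V
  V_4 = 876.5 V
R_eq = V_0 / 1 A = 1302 Ω = 1.302 kΩ

Final answer: 1.302 kΩ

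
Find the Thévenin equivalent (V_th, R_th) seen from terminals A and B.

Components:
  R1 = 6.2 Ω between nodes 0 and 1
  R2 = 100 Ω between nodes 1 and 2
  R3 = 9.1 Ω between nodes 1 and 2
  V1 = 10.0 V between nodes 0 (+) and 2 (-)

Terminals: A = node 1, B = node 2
Step 1 — V_th is the open-circuit voltage V_A - V_B (nothing connected across the terminals).
Nodal analysis, taking node 2 as the 0 V reference.
Source V1 fixes V_0 = 10 V.
KCL at each unknown node (sum of currents leaving = 0; resistances in Ω):
  Node 1: (V_1 - 10)/6.2 + (V_1 - 0)/100 + (V_1 - 0)/9.1 = 0
Collecting terms: 0.2812 × V_1 = 1.613  =>  V_1 = 5.736 V
V_th = V_1 - V_2 = 5.736 - 0 = 5.736 V
Step 2 — R_th: zero the source — replace V1 by a short circuit (node 2 merges into node 0) — and find the resistance seen between A (node 1) and B (node 0).
Reduce the network between node 1 (A) and node 0 (B) by series/parallel combination:
  Rp1 = R1 ‖ R2 ‖ R3 (parallel, all between nodes 0 and 1) = 1/(1/6.2 + 1/100 + 1/9.1) = 3.556 Ω
R_th = 3.556 Ω

Final answer: V_th = 5.736 V, R_th = 3.556 Ω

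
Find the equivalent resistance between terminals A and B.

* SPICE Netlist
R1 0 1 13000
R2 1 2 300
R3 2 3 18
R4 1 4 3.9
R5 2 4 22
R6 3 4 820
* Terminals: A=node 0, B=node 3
The network is not a plain series/parallel combination. Inject a 1 A test current into terminal A (node 0) and return it from terminal B (node 3); then R_eq = V_A / (1 A).
Nodal analysis, taking node 3 as the 0 V reference.
Current source I_test pushes 1 A into node 0 and draws it out of node 3.
KCL at each unknown node (sum of currents leaving = 0; resistances in Ω):
  Node 0: (V_0 - V_1)/13000 - 1 = 0
  Node 1: (V_1 - V_0)/13000 + (V_1 - V_2)/300 + (V_1 - V_4)/3.9 = 0
  Node 2: (V_2 - V_1)/300 + (V_2 - 0)/18 + (V_2 - V_4)/22 = 0
  Node 4: (V_4 - V_1)/3.9 + (V_4 - V_2)/22 + (V_4 - 0)/820 = 0
Collecting terms (coefficients in siemens):
  0.00007692·V_0 - 0.00007692·V_1 = 1
  0.2598·V_1 - 0.00007692·V_0 - 0.003333·V_2 - 0.2564·V_4 = 0
  0.1043·V_2 - 0.003333·V_1 - 0.04545·V_4 = 0
  0.3031·V_4 - 0.2564·V_1 - 0.04545·V_2 = 0
Solving these 4 simultaneous equations (Gaussian elimination) gives:
  V_0 = 13040 V, V_1 = 40.14 V, V_2 = 17.2 V, V_4 = 36.54 V
R_eq = V_0 / 1 A = 13040 Ω = 13.04 kΩ

Final answer: 13.04 kΩ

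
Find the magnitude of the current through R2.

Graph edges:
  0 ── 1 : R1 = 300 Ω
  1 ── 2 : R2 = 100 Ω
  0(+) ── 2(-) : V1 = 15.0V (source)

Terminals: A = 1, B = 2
Nodal analysis, taking node 2 as the 0 V reference.
Source V1 fixes V_0 = 15 V.
KCL at each unknown node (sum of currents leaving = 0; resistances in Ω):
  Node 1: (V_1 - 15)/300 + (V_1 - 0)/100 = 0
Collecting terms: 0.01333 × V_1 = 0.05  =>  V_1 = 3.75 V
I_R2 = (V_1 - V_2)/R2 = (3.75 - 0)/100 = 0.0375 A
|I_R2| = 0.0375 A

Final answer: |I_R2| = 0.0375 A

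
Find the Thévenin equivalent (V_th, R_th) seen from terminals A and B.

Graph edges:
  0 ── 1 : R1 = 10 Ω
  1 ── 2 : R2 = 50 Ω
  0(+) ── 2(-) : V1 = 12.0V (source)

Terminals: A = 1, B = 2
Step 1 — V_th is the open-circuit voltage V_A - V_B (nothing connected across the terminals).
Nodal analysis, taking node 2 as the 0 V reference.
Source V1 fixes V_0 = 12 V.
KCL at each unknown node (sum of currents leaving = 0; resistances in Ω):
  Node 1: (V_1 - 12)/10 + (V_1 - 0)/50 = 0
Collecting terms: 0.12 × V_1 = 1.2  =>  V_1 = 10 V
V_th = V_1 - V_2 = 10 - 0 = 10 V
Step 2 — R_th: zero the source — replace V1 by a short circuit (node 2 merges into node 0) — and find the resistance seen between A (node 1) and B (node 0).
Reduce the network between node 1 (A) and node 0 (B) by series/parallel combination:
  Rp1 = R1 ‖ R2 (parallel, both between nodes 0 and 1) = 1/(1/10 + 1/50) = 8.333 Ω
R_th = 8.333 Ω

Final answer: V_th = 10 V, R_th = 8.333 Ω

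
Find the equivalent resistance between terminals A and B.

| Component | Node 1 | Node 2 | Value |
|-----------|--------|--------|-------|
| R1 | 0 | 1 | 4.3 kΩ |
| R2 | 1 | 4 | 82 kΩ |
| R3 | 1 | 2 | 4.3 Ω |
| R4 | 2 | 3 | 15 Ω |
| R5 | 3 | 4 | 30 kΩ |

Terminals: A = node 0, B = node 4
Reduce the network between node 0 (A) and node 4 (B) by series/parallel combination:
  Rs1 = R3 + R4 (series, joined only at node 2) = 4.3 + 15 = 19.3 Ω
  Rs2 = R5 + Rs1 (series, joined only at node 3) = 30000 + 19.3 = 30020 Ω
  Rp1 = R2 ‖ Rs2 (parallel, both between nodes 1 and 4) = 1/(1/82000 + 1/30020) = 21970 Ω
  Rs3 = R1 + Rp1 (series, joined only at node 1) = 4300 + 21970 = 26270 Ω
R_eq = 26.27 kΩ

Final answer: 26.27 kΩ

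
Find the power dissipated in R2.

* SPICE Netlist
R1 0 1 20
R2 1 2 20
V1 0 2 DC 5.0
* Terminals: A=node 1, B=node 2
Nodal analysis, taking node 2 as the 0 V reference.
Source V1 fixes V_0 = 5 V.
KCL at each unknown node (sum of currents leaving = 0; resistances in Ω):
  Node 1: (V_1 - 5)/20 + (V_1 - 0)/20 = 0
Collecting terms: 0.1 × V_1 = 0.25  =>  V_1 = 2.5 V
I_R2 = (V_1 - V_2)/R2 = (2.5 - 0)/20 = 0.125 A
P_R2 = I_R2² × R2 = (0.125)² × 20 = 0.3125 W

Final answer: 0.3125 W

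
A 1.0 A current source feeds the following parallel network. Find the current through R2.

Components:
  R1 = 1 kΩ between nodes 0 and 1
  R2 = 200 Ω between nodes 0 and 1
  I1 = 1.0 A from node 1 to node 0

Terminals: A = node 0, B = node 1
All resistors sit directly between nodes 0 and 1, so they are in parallel and share one voltage V; the full source current 1 A splits among them.
1/R_par = 1/1000 + 1/200 = 0.006 S  =>  R_par = 166.7 Ω
V = I × R_par = 1 × 166.7 = 166.7 V
I_R2 = V/R2 = 166.7/200 = 0.8333 A

Final answer: 0.8333 A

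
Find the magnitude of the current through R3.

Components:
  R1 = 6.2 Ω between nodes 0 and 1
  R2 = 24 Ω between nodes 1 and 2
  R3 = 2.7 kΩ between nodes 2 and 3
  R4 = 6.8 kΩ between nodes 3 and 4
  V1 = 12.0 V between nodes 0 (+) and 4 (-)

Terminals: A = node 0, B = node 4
Nodal analysis, taking node 4 as the 0 V reference.
Source V1 fixes V_0 = 12 V.
KCL at each unknown node (sum of currents leaving = 0; resistances in Ω):
  Node 1: (V_1 - 12)/6.2 + (V_1 - V_2)/24 = 0
  Node 2: (V_2 - V_1)/24 + (V_2 - V_3)/2700 = 0
  Node 3: (V_3 - V_2)/2700 + (V_3 - 0)/6800 = 0
Collecting terms (coefficients in siemens):
  0.203·V_1 - 0.04167·V_2 = 1.935
  0.04204·V_2 - 0.04167·V_1 - 0.0003704·V_3 = 0
  0.0005174·V_3 - 0.0003704·V_2 = 0
Solving these 3 simultaneous equations (Gaussian elimination) gives:
  V_1 = 11.99 V, V_2 = 11.96 V, V_3 = 8.562 V
I_R3 = (V_2 - V_3)/R3 = (11.96 - 8.562)/2700 = 0.001259 A
|I_R3| = 0.001259 A

Final answer: |I_R3| = 0.001259 A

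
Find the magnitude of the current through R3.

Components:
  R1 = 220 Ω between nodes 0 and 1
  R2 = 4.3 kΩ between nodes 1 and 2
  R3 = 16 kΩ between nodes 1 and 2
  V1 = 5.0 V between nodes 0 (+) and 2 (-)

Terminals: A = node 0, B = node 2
Nodal analysis, taking node 2 as the 0 V reference.
Source V1 fixes V_0 = 5 V.
KCL at each unknown node (sum of currents leaving = 0; resistances in Ω):
  Node 1: (V_1 - 5)/220 + (V_1 - 0)/4300 + (V_1 - 0)/16000 = 0
Collecting terms: 0.004841 × V_1 = 0.02273  =>  V_1 = 4.695 V
I_R3 = (V_1 - V_2)/R3 = (4.695 - 0)/16000 = 0.0002935 A
|I_R3| = 0.0002935 A

Final answer: |I_R3| = 0.0002935 A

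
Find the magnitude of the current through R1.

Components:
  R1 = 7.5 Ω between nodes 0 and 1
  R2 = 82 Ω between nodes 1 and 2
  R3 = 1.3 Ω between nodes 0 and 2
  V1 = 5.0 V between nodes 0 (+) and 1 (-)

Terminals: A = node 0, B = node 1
Nodal analysis, taking node 1 as the 0 V reference.
Source V1 fixes V_0 = 5 V.
KCL at each unknown node (sum of currents leaving = 0; resistances in Ω):
  Node 2: (V_2 - 0)/82 + (V_2 - 5)/1.3 = 0
Collecting terms: 0.7814 × V_2 = 3.846  =>  V_2 = 4.922 V
I_R1 = (V_0 - V_1)/R1 = (5 - 0)/7.5 = 0.6667 A
|I_R1| = 0.6667 A

Final answer: |I_R1| = 0.6667 A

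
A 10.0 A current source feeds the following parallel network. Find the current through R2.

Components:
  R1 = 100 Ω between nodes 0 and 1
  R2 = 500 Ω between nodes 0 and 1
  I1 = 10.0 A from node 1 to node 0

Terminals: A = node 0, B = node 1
All resistors sit directly between nodes 0 and 1, so they are in parallel and share one voltage V; the full source current 10 A splits among them.
1/R_par = 1/100 + 1/500 = 0.012 S  =>  R_par = 83.33 Ω
V = I × R_par = 10 × 83.33 = 833.3 V
I_R2 = V/R2 = 833.3/500 = 1.667 A

Final answer: 1.667 A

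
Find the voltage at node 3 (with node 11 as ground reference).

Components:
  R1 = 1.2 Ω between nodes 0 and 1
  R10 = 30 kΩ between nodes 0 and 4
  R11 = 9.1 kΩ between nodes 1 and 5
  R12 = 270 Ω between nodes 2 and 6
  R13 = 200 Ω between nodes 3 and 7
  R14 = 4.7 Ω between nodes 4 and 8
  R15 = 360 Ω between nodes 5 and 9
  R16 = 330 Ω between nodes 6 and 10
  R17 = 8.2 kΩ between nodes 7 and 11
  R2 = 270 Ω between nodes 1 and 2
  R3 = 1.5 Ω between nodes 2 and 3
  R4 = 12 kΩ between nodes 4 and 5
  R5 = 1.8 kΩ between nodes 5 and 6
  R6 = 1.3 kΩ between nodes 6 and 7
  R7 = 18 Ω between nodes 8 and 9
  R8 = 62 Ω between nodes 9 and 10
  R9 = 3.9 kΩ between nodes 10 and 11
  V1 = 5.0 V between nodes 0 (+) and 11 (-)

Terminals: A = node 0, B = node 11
Nodal analysis, taking node 11 as the 0 V reference.
Source V1 fixes V_0 = 5 V.
KCL at each unknown node (sum of currents leaving = 0; resistances in Ω):
  Node 1: (V_1 - 5)/1.2 + (V_1 - V_2)/270 + (V_1 - V_5)/9100 = 0
  Node 2: (V_2 - V_1)/270 + (V_2 - V_3)/1.5 + (V_2 - V_6)/270 = 0
  Node 3: (V_3 - V_2)/1.5 + (V_3 - V_7)/200 = 0
  Node 4: (V_4 - V_5)/12000 + (V_4 - 5)/30000 + (V_4 - V_8)/4.7 = 0
  Node 5: (V_5 - V_4)/12000 + (V_5 - V_6)/1800 + (V_5 - V_1)/9100 + (V_5 - V_9)/360 = 0
  Node 6: (V_6 - V_5)/1800 + (V_6 - V_7)/1300 + (V_6 - V_2)/270 + (V_6 - V_10)/330 = 0
  Node 7: (V_7 - V_6)/1300 + (V_7 - V_3)/200 + (V_7 - 0)/8200 = 0
  Node 8: (V_8 - V_9)/18 + (V_8 - V_4)/4.7 = 0
  Node 9: (V_9 - V_8)/18 + (V_9 - V_10)/62 + (V_9 - V_5)/360 = 0
  Node 10: (V_10 - V_9)/62 + (V_10 - 0)/3900 + (V_10 - V_6)/330 = 0
Collecting terms (coefficients in siemens):
  0.8371·V_1 - 0.003704·V_2 - 0.0001099·V_5 = 4.167
  0.6741·V_2 - 0.003704·V_1 - 0.6667·V_3 - 0.003704·V_6 = 0
  0.6717·V_3 - 0.6667·V_2 - 0.005·V_7 = 0
  0.2129·V_4 - 0.00008333·V_5 - 0.2128·V_8 = 0.0001667
  0.003527·V_5 - 0.0001099·V_1 - 0.00008333·V_4 - 0.0005556·V_6 - 0.002778·V_9 = 0
  0.008059·V_6 - 0.003704·V_2 - 0.0005556·V_5 - 0.0007692·V_7 - 0.00303·V_10 = 0
  0.005891·V_7 - 0.005·V_3 - 0.0007692·V_6 = 0
  0.2683·V_8 - 0.2128·V_4 - 0.05556·V_9 = 0
  0.07446·V_9 - 0.002778·V_5 - 0.05556·V_8 - 0.01613·V_10 = 0
  0.01942·V_10 - 0.00303·V_6 - 0.01613·V_9 = 0
Solving these 10 simultaneous equations (Gaussian elimination) gives:
  V_1 = 4.998 V, V_2 = 4.599 V, V_3 = 4.599 V, V_4 = 4.112 V
  V_5 = 4.18 V, V_6 = 4.37 V, V_7 = 4.473 V, V_8 = 4.112 V
  V_9 = 4.111 V, V_10 = 4.097 V
The requested potential is V_3 = 4.599 V.

Final answer: V_3 = 4.599 V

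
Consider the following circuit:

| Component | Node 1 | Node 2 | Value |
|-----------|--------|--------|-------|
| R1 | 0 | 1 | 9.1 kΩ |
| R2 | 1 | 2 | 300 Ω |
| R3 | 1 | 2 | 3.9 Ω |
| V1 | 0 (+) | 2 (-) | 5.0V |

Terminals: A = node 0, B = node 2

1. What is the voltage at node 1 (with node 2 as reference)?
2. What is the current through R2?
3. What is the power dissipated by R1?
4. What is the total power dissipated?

Nodal analysis, taking node 2 as the 0 V reference.
Source V1 fixes V_0 = 5 V.
KCL at each unknown node (sum of currents leaving = 0; resistances in Ω):
  Node 1: (V_1 - 5)/9100 + (V_1 - 0)/300 + (V_1 - 0)/3.9 = 0
Collecting terms: 0.2599 × V_1 = 0.0005495  =>  V_1 = 0.002114 V
Part 1:
  Read off the nodal solution: V_1 = 0.002114 V
Part 2:
  I_R2 = (V_1 - V_2)/R2 = (0.002114 - 0)/300 = 0.000007048 A
  Magnitude: I_R2 = 0.000007048 A
Part 3:
  I_R1 = (V_0 - V_1)/R1 = (5 - 0.002114)/9100 = 0.0005492 A
  P_R1 = I_R1² × R1 = (0.0005492)² × 9100 = 0.002745 W
Part 4:
  Power in each resistor, P = (ΔV)²/R:
    P_R1 = (5 - 0.002114)²/9100 = 0.002745 W
    P_R2 = (0.002114 - 0)²/300 = 0.0000000149 W
    P_R3 = (0.002114 - 0)²/3.9 = 0.000001146 W
  P_total = P_R1 + P_R2 + P_R3 = 0.002746 W

Final answers:
1. V_1 = 0.002114 V
2. I_R2 = 7.048e-06 A
3. P_R1 = 0.002745 W
4. P_total = 0.002746 W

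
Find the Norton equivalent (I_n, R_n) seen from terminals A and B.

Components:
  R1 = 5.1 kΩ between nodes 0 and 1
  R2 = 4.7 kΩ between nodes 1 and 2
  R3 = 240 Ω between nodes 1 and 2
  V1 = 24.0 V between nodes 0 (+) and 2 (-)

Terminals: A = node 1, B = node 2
Find the Thévenin equivalent first; then I_n = V_th/R_th and R_n = R_th.
Step 1 — V_th is the open-circuit voltage V_A - V_B (nothing connected across the terminals).
Nodal analysis, taking node 2 as the 0 V reference.
Source V1 fixes V_0 = 24 V.
KCL at each unknown node (sum of currents leaving = 0; resistances in Ω):
  Node 1: (V_1 - 24)/5100 + (V_1 - 0)/4700 + (V_1 - 0)/240 = 0
Collecting terms: 0.004576 × V_1 = 0.004706  =>  V_1 = 1.028 V
V_th = V_1 - V_2 = 1.028 - 0 = 1.028 V
Step 2 — R_th: zero the source — replace V1 by a short circuit (node 2 merges into node 0) — and find the resistance seen between A (node 1) and B (node 0).
Reduce the network between node 1 (A) and node 0 (B) by series/parallel combination:
  Rp1 = R1 ‖ R2 ‖ R3 (parallel, all between nodes 0 and 1) = 1/(1/5100 + 1/4700 + 1/240) = 218.6 Ω
R_th = 218.6 Ω
I_n = V_th/R_th = 1.028/218.6 = 0.004706 A, and R_n = R_th = 218.6 Ω

Final answer: I_n = 0.004706 A, R_n = 218.6 Ω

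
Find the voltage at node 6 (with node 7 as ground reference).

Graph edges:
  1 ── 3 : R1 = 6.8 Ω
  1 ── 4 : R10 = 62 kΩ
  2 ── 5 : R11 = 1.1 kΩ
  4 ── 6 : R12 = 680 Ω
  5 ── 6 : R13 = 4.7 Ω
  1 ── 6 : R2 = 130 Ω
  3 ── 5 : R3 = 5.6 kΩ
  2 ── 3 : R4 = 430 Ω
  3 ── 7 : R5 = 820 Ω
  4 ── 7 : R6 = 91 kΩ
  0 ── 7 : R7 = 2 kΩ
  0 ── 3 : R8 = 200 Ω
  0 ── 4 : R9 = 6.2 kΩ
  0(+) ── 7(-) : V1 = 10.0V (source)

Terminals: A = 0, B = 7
Nodal analysis, taking node 7 as the 0 V reference.
Source V1 fixes V_0 = 10 V.
KCL at each unknown node (sum of currents leaving = 0; resistances in Ω):
  Node 1: (V_1 - V_3)/6.8 + (V_1 - V_6)/130 + (V_1 - V_4)/62000 = 0
  Node 2: (V_2 - V_3)/430 + (V_2 - V_5)/1100 = 0
  Node 3: (V_3 - V_1)/6.8 + (V_3 - V_5)/5600 + (V_3 - V_2)/430 + (V_3 - 0)/820 + (V_3 - 10)/200 = 0
  Node 4: (V_4 - 0)/91000 + (V_4 - 10)/6200 + (V_4 - V_1)/62000 + (V_4 - V_6)/680 = 0
  Node 5: (V_5 - V_3)/5600 + (V_5 - V_2)/1100 + (V_5 - V_6)/4.7 = 0
  Node 6: (V_6 - V_1)/130 + (V_6 - V_4)/680 + (V_6 - V_5)/4.7 = 0
Collecting terms (coefficients in siemens):
  0.1548·V_1 - 0.1471·V_3 - 0.00001613·V_4 - 0.007692·V_6 = 0
  0.003235·V_2 - 0.002326·V_3 - 0.0009091·V_5 = 0
  0.1558·V_3 - 0.1471·V_1 - 0.002326·V_2 - 0.0001786·V_5 = 0.05
  0.001659·V_4 - 0.00001613·V_1 - 0.001471·V_6 = 0.001613
  0.2139·V_5 - 0.0009091·V_2 - 0.0001786·V_3 - 0.2128·V_6 = 0
  0.2219·V_6 - 0.007692·V_1 - 0.001471·V_4 - 0.2128·V_5 = 0
Solving these 6 simultaneous equations (Gaussian elimination) gives:
  V_1 = 8.072 V, V_2 = 8.077 V, V_3 = 8.071 V, V_4 = 8.226 V
  V_5 = 8.094 V, V_6 = 8.094 V
The requested potential is V_6 = 8.094 V.

Final answer: V_6 = 8.094 V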